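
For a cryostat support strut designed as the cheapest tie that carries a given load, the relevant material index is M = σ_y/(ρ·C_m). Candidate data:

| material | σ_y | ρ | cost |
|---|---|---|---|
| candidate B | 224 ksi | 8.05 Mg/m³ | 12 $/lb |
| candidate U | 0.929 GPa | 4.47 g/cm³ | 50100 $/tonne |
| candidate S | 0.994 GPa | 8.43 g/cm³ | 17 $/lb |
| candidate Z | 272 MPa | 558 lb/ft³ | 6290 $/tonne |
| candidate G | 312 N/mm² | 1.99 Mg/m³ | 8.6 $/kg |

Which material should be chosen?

candidate G

Putting every candidate on a common basis:
  candidate B: σ_y = 1544 MPa, ρ = 8050 kg/m³, cost = 26.46 $/kg
  candidate U: σ_y = 929.0 MPa, ρ = 4470 kg/m³, cost = 50.10 $/kg
  candidate S: σ_y = 994.0 MPa, ρ = 8430 kg/m³, cost = 37.48 $/kg
  candidate Z: σ_y = 272.0 MPa, ρ = 8938 kg/m³, cost = 6.290 $/kg
  candidate G: σ_y = 312.0 MPa, ρ = 1990 kg/m³, cost = 8.600 $/kg
  candidate G: M = 18.2 kN·m per $
  candidate B: M = 7.25 kN·m per $
  candidate Z: M = 4.84 kN·m per $
  candidate U: M = 4.15 kN·m per $
  candidate S: M = 3.15 kN·m per $
Candidate G has the largest M.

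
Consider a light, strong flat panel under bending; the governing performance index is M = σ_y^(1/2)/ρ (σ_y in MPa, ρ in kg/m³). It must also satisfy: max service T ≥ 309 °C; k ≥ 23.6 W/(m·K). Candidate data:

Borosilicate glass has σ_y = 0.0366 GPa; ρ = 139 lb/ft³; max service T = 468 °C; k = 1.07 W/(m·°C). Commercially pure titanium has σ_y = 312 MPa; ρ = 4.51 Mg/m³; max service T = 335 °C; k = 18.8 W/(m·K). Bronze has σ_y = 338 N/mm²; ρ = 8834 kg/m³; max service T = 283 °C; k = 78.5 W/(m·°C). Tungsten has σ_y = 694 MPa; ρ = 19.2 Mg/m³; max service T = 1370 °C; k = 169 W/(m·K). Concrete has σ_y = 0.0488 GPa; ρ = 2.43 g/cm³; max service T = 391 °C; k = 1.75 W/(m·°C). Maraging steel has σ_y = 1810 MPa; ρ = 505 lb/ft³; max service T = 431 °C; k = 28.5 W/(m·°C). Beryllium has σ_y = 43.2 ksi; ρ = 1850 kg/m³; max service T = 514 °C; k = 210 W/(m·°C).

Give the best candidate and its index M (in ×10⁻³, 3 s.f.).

beryllium, M = 9.33×10⁻³

Screen on constraints: max service T ≥ 309 °C; k ≥ 23.6 W/(m·K). Survivors: tungsten, maraging steel, beryllium.
Normalizing units and computing the index:
  tungsten: σ_y = 694.0 MPa, ρ = 19200 kg/m³
  maraging steel: σ_y = 1810 MPa, ρ = 8089 kg/m³
  beryllium: σ_y = 297.9 MPa, ρ = 1850 kg/m³
  beryllium: M = 9.33×10⁻³
  maraging steel: M = 5.26×10⁻³
  tungsten: M = 1.37×10⁻³
The maximum is for beryllium.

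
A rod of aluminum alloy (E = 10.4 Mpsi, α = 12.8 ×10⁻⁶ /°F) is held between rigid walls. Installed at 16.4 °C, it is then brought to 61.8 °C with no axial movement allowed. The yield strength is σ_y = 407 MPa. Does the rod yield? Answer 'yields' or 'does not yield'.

does not yield

E = 10.4 Mpsi = 71.71 GPa.
α = 12.8×10⁻⁶/°F × 9/5 = 23.0×10⁻⁶/K.
ΔT = 45.40 K. Constrained thermal stress σ = E·α·ΔT = 71.71×10³ MPa × 23.0×10⁻⁶ × 45.40 = 75.0 MPa (compressive).
Compare to σ_y = 407 MPa: σ < σ_y, so it does not yield.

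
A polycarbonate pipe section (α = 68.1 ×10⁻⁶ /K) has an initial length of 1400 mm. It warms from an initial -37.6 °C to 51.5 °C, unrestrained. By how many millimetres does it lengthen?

ΔT = 51.5 − (-37.6) = 89.10 K.
ΔL = α·L₀·ΔT = 68.1×10⁻⁶ × 1400 mm × 89.10 K = 8.49 mm.

8.49 mm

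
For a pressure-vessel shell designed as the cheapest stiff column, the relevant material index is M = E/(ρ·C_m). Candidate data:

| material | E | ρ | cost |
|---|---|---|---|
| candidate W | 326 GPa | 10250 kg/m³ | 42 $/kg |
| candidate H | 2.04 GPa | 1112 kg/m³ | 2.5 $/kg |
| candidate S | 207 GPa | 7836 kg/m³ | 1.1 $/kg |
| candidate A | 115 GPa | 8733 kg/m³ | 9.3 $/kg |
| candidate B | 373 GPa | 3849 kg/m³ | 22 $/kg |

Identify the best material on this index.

Per-candidate index values:
  candidate S: M = 24.0 MN·m per $
  candidate B: M = 4.40 MN·m per $
  candidate A: M = 1.42 MN·m per $
  candidate W: M = 0.757 MN·m per $
  candidate H: M = 0.734 MN·m per $
Candidate S ranks first.

candidate S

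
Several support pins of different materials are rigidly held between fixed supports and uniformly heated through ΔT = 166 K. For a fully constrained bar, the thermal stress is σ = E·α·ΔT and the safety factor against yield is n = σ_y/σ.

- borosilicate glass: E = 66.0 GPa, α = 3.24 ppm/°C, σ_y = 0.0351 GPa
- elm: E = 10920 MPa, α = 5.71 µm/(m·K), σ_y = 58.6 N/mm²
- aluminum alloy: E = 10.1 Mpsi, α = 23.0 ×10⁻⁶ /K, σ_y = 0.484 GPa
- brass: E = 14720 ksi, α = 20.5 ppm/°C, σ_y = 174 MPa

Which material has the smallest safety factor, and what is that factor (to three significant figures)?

Converting E to GPa, α to ×10⁻⁶/K, σ_y to MPa, then σ and n for each:
  borosilicate glass: E = 66.00, α = 3.24, σ_y = 35.10 → σ = 35.5 MPa, n = 0.989
  elm: E = 10.92, α = 5.71, σ_y = 58.60 → σ = 10.4 MPa, n = 5.66
  aluminum alloy: E = 69.64, α = 23.0, σ_y = 484.0 → σ = 266 MPa, n = 1.82
  brass: E = 101.5, α = 20.5, σ_y = 174.0 → σ = 345 MPa, n = 0.504
Smallest n: brass with n = 0.504.

brass, n = 0.504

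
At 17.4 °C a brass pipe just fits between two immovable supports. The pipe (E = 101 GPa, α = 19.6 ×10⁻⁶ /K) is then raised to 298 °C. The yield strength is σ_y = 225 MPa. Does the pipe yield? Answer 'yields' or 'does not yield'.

ΔT = 280.6 K. Constrained thermal stress σ = E·α·ΔT = 101.0×10³ MPa × 19.6×10⁻⁶ × 280.6 = 555 MPa (compressive).
Compare to σ_y = 225 MPa: σ ≥ σ_y, so it yields.

yields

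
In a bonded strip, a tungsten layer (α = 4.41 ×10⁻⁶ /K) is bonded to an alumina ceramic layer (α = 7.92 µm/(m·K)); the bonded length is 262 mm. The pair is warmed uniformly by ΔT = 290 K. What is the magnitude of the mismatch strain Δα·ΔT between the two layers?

1.02×10⁻³

Δα = |4.41 − 7.92|×10⁻⁶/K = 3.51×10⁻⁶/K.
Mismatch strain = Δα·ΔT = 3.51×10⁻⁶ × 290.0 = 1.02×10⁻³.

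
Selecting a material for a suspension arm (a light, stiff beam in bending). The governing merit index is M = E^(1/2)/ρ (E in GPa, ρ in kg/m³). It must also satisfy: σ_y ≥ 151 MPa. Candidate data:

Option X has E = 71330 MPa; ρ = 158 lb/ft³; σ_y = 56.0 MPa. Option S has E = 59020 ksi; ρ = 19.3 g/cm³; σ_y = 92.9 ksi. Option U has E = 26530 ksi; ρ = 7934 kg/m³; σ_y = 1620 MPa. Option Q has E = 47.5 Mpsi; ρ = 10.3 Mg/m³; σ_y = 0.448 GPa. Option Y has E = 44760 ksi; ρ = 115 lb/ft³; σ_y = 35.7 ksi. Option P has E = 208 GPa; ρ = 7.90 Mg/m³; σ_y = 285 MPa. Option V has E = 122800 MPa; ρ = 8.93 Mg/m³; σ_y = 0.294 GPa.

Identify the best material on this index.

Screen on constraints: σ_y ≥ 151 MPa. Survivors: option S, option U, option Q, option Y, option P, option V.
After converting to SI:
  option S: E = 406.9 GPa, ρ = 19300 kg/m³
  option U: E = 182.9 GPa, ρ = 7934 kg/m³
  option Q: E = 327.5 GPa, ρ = 10300 kg/m³
  option Y: E = 308.6 GPa, ρ = 1842 kg/m³
  option P: E = 208.0 GPa, ρ = 7900 kg/m³
  option V: E = 122.8 GPa, ρ = 8930 kg/m³
  option Y: M = 9.54×10⁻³
  option P: M = 1.83×10⁻³
  option Q: M = 1.76×10⁻³
  option U: M = 1.70×10⁻³
  option V: M = 1.24×10⁻³
  option S: M = 1.05×10⁻³
Highest index: option Y.

option Y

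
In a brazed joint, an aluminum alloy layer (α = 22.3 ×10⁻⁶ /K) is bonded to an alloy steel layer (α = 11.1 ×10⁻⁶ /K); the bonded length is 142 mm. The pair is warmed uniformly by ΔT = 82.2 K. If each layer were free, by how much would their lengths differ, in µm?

131 µm

Δα = |22.3 − 11.1|×10⁻⁶/K = 11.2×10⁻⁶/K.
ΔL_mismatch = Δα·L·ΔT = 11.2×10⁻⁶ × 142.0 mm × 82.2 K = 131 µm.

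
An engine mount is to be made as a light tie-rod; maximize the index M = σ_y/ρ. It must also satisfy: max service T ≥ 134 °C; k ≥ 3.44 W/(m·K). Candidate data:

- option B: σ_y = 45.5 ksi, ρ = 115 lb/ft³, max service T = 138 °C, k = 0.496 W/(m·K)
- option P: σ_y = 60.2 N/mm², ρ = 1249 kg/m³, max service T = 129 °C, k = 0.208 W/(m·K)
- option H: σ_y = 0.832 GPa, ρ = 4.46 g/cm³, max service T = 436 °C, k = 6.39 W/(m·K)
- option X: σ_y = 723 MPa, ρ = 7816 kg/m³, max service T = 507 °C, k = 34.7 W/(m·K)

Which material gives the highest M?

option H

Screen on constraints: max service T ≥ 134 °C; k ≥ 3.44 W/(m·K). Survivors: option H, option X.
Convert each candidate to consistent units, then evaluate M:
  option H: σ_y = 832.0 MPa, ρ = 4460 kg/m³
  option X: σ_y = 723.0 MPa, ρ = 7816 kg/m³
  option H: M = 187 kN·m/kg
  option X: M = 92.5 kN·m/kg
Option H has the largest M.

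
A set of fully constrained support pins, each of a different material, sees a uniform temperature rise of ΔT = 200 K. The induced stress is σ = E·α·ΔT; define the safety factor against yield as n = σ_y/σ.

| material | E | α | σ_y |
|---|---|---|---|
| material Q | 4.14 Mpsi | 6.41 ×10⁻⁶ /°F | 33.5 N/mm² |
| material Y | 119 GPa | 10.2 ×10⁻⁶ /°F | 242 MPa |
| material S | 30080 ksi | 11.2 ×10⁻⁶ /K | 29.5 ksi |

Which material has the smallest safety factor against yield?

In consistent units (E in GPa, α in ×10⁻⁶/K, σ_y in MPa):
  material Q: E = 28.54, α = 11.5, σ_y = 33.50 → σ = 65.9 MPa, n = 0.509
  material Y: E = 119.0, α = 18.4, σ_y = 242.0 → σ = 437 MPa, n = 0.554
  material S: E = 207.4, α = 11.2, σ_y = 203.4 → σ = 465 MPa, n = 0.438
Smallest n: material S with n = 0.438.

material S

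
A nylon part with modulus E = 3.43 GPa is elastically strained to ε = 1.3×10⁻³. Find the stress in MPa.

4.46 MPa

σ = E·ε = 3430 MPa × 1.3×10⁻³ = 4.46 MPa.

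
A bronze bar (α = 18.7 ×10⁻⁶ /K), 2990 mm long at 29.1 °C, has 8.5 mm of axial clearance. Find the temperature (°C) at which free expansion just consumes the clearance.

α·L₀·ΔT = 8.5 mm ⇒ ΔT = 8.5 / (18.7×10⁻⁶ × 2990.0) = 152.0 K.
T = 29.1 + 152.0 = 181.1 °C.

181 °C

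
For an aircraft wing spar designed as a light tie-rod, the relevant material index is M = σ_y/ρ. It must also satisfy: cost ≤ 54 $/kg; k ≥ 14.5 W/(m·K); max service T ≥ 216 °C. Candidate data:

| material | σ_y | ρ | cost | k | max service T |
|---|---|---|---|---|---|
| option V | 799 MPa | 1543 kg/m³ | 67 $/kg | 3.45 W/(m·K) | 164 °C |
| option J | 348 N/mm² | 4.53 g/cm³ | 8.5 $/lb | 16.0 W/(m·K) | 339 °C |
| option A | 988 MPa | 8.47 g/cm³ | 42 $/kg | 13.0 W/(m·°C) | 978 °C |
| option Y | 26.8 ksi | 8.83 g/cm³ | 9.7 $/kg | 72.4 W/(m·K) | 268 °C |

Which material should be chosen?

option J

Screen on constraints: cost ≤ 54 $/kg; k ≥ 14.5 W/(m·K); max service T ≥ 216 °C. Survivors: option J, option Y.
In SI units:
  option J: σ_y = 348.0 MPa, ρ = 4530 kg/m³
  option Y: σ_y = 184.8 MPa, ρ = 8830 kg/m³
  option J: M = 76.8 kN·m/kg
  option Y: M = 20.9 kN·m/kg
Option J ranks first.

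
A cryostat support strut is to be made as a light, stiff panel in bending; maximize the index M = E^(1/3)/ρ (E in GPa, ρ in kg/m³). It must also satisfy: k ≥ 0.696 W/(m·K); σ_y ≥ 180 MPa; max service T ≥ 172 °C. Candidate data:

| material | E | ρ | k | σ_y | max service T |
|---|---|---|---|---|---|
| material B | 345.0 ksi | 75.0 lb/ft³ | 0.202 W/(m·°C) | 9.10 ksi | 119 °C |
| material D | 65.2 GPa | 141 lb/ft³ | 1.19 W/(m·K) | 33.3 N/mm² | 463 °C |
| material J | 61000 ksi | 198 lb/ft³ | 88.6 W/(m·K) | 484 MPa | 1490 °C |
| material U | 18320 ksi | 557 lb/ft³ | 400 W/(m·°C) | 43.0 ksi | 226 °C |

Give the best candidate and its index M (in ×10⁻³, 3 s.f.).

material J, M = 2.36×10⁻³

Screen on constraints: k ≥ 0.696 W/(m·K); σ_y ≥ 180 MPa; max service T ≥ 172 °C. Survivors: material J, material U.
Putting every candidate on a common basis:
  material J: E = 420.6 GPa, ρ = 3172 kg/m³
  material U: E = 126.3 GPa, ρ = 8922 kg/m³
  material J: M = 2.36×10⁻³
  material U: M = 0.562×10⁻³
The maximum is for material J.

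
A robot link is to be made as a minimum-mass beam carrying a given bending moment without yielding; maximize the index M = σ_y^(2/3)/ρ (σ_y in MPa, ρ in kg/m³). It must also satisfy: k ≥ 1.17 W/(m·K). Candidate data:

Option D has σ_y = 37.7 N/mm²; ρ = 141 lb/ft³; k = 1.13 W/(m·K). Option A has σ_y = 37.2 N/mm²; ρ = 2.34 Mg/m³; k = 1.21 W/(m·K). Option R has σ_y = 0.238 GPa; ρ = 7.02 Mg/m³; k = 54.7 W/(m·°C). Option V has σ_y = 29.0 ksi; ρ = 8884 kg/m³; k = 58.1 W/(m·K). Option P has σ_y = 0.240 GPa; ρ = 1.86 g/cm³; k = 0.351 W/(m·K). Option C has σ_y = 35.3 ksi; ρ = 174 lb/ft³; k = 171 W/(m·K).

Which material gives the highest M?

Screen on constraints: k ≥ 1.17 W/(m·K). Survivors: option A, option R, option V, option C.
In SI units:
  option A: σ_y = 37.20 MPa, ρ = 2340 kg/m³
  option R: σ_y = 238.0 MPa, ρ = 7020 kg/m³
  option V: σ_y = 199.9 MPa, ρ = 8884 kg/m³
  option C: σ_y = 243.4 MPa, ρ = 2787 kg/m³
  option C: M = 14.0×10⁻³
  option R: M = 5.47×10⁻³
  option A: M = 4.76×10⁻³
  option V: M = 3.85×10⁻³
The maximum is for option C.

option C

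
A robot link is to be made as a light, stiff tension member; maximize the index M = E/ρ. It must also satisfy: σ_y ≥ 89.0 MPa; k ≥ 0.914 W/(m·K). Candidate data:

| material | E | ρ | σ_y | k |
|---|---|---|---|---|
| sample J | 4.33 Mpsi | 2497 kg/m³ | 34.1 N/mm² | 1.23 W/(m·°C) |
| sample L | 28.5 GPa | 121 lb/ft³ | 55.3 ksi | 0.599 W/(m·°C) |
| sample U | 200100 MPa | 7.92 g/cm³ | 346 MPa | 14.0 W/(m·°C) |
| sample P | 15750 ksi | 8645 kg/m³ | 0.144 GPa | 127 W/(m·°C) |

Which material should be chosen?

sample U

Screen on constraints: σ_y ≥ 89.0 MPa; k ≥ 0.914 W/(m·K). Survivors: sample U, sample P.
After converting to SI:
  sample U: E = 200.1 GPa, ρ = 7920 kg/m³
  sample P: E = 108.6 GPa, ρ = 8645 kg/m³
  sample U: M = 25.3 MN·m/kg
  sample P: M = 12.6 MN·m/kg
Highest index: sample U.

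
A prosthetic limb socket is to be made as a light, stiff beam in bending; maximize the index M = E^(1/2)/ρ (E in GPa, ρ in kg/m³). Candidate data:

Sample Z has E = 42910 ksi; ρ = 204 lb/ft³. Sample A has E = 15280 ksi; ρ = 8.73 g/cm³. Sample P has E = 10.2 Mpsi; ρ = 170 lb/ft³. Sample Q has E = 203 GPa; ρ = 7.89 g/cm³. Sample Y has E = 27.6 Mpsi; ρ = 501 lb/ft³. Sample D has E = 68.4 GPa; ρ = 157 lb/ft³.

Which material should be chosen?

Convert each candidate to consistent units, then evaluate M:
  sample Z: E = 295.9 GPa, ρ = 3268 kg/m³
  sample A: E = 105.4 GPa, ρ = 8730 kg/m³
  sample P: E = 70.33 GPa, ρ = 2723 kg/m³
  sample Q: E = 203.0 GPa, ρ = 7890 kg/m³
  sample Y: E = 190.3 GPa, ρ = 8025 kg/m³
  sample D: E = 68.40 GPa, ρ = 2515 kg/m³
  sample Z: M = 5.26×10⁻³
  sample D: M = 3.29×10⁻³
  sample P: M = 3.08×10⁻³
  sample Q: M = 1.81×10⁻³
  sample Y: M = 1.72×10⁻³
  sample A: M = 1.18×10⁻³
The maximum is for sample Z.

sample Z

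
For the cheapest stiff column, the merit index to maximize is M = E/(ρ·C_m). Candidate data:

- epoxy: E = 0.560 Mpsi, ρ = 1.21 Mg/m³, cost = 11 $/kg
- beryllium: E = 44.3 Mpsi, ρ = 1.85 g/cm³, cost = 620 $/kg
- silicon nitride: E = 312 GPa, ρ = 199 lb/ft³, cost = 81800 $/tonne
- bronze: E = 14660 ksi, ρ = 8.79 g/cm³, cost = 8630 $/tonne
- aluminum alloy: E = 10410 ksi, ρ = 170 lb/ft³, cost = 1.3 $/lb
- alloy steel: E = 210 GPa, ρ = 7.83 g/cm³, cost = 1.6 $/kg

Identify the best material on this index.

alloy steel

Convert each candidate to consistent units, then evaluate M:
  epoxy: E = 3.861 GPa, ρ = 1210 kg/m³, cost = 11.00 $/kg
  beryllium: E = 305.4 GPa, ρ = 1850 kg/m³, cost = 620.0 $/kg
  silicon nitride: E = 312.0 GPa, ρ = 3188 kg/m³, cost = 81.80 $/kg
  bronze: E = 101.1 GPa, ρ = 8790 kg/m³, cost = 8.630 $/kg
  aluminum alloy: E = 71.77 GPa, ρ = 2723 kg/m³, cost = 2.866 $/kg
  alloy steel: E = 210.0 GPa, ρ = 7830 kg/m³, cost = 1.600 $/kg
  alloy steel: M = 16.8 MN·m per $
  aluminum alloy: M = 9.20 MN·m per $
  bronze: M = 1.33 MN·m per $
  silicon nitride: M = 1.20 MN·m per $
  epoxy: M = 0.290 MN·m per $
  beryllium: M = 0.266 MN·m per $
Alloy steel has the largest M.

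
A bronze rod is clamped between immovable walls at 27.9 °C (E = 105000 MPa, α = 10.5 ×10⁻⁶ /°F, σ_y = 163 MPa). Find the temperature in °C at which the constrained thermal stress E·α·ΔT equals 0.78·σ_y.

E = 105000 MPa = 105.0 GPa.
α = 10.5×10⁻⁶/°F × 9/5 = 18.9×10⁻⁶/K.
E·α·ΔT = 127.1 MPa ⇒ ΔT = 127.1 / (105.0×10³ × 18.9×10⁻⁶) = 64.07 K.
T = 27.9 + 64.07 = 91.97 °C.

92.0 °C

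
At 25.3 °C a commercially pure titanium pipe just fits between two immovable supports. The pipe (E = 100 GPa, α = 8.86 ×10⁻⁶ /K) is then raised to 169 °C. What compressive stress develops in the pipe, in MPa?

ΔT = 143.7 K. Constrained thermal stress σ = E·α·ΔT = 100.0×10³ MPa × 8.86×10⁻⁶ × 143.7 = 127 MPa (compressive).

127 MPa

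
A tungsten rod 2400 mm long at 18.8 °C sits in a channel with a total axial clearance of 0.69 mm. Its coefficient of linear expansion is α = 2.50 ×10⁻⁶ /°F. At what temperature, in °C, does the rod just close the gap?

82.7 °C

α = 2.50×10⁻⁶/°F × 9/5 = 4.50×10⁻⁶/K.
α·L₀·ΔT = 0.69 mm ⇒ ΔT = 0.69 / (4.50×10⁻⁶ × 2400.0) = 63.89 K.
T = 18.8 + 63.89 = 82.69 °C.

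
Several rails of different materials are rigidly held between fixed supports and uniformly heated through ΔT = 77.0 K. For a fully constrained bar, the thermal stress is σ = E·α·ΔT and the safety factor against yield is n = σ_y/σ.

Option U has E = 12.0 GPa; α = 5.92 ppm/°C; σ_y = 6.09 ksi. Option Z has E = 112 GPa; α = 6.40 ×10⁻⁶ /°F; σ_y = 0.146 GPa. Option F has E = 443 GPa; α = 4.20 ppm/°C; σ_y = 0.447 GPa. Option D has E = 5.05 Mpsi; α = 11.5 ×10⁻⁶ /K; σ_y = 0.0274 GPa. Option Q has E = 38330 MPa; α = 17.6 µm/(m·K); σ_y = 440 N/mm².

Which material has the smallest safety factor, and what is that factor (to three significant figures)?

option D, n = 0.889

Per material, after unit conversion:
  option U: E = 12.00, α = 5.92, σ_y = 41.99 → σ = 5.47 MPa, n = 7.68
  option Z: E = 112.0, α = 11.5, σ_y = 146.0 → σ = 99.3 MPa, n = 1.47
  option F: E = 443.0, α = 4.20, σ_y = 447.0 → σ = 143 MPa, n = 3.12
  option D: E = 34.82, α = 11.5, σ_y = 27.40 → σ = 30.8 MPa, n = 0.889
  option Q: E = 38.33, α = 17.6, σ_y = 440.0 → σ = 51.9 MPa, n = 8.47
The minimum is option D at n = 0.889.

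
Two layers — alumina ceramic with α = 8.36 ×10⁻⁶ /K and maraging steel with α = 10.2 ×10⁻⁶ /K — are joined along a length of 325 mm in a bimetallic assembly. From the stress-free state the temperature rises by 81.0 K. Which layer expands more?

maraging steel

α(alumina ceramic) = 8.36×10⁻⁶/K vs α(maraging steel) = 10.2×10⁻⁶/K.
Higher α expands more for the same ΔT: maraging steel.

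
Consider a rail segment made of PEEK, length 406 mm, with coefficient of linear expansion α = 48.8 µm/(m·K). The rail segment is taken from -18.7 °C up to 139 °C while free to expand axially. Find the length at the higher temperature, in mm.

409.12 mm

ΔT = 139 − (-18.7) = 157.7 K.
ΔL = α·L₀·ΔT = 48.8×10⁻⁶ × 406 mm × 157.7 K = 3.12 mm.
L = L₀ + ΔL = 406 + 3.12 = 409.12 mm.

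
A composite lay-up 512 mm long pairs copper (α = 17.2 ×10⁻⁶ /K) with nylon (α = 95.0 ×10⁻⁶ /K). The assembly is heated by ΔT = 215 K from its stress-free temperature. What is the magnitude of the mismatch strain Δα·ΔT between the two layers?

0.0167

Δα = |17.2 − 95.0|×10⁻⁶/K = 77.8×10⁻⁶/K.
Mismatch strain = Δα·ΔT = 77.8×10⁻⁶ × 215.0 = 0.0167.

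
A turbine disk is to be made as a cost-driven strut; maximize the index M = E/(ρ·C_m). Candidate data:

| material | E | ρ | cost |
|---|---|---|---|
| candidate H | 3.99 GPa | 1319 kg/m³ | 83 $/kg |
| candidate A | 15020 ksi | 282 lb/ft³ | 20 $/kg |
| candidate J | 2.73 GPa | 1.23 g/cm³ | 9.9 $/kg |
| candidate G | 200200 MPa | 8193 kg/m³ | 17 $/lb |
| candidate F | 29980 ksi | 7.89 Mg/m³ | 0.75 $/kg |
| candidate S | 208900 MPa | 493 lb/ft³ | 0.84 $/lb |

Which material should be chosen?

After converting to SI:
  candidate H: E = 3.990 GPa, ρ = 1319 kg/m³, cost = 83.00 $/kg
  candidate A: E = 103.6 GPa, ρ = 4517 kg/m³, cost = 20.00 $/kg
  candidate J: E = 2.730 GPa, ρ = 1230 kg/m³, cost = 9.900 $/kg
  candidate G: E = 200.2 GPa, ρ = 8193 kg/m³, cost = 37.48 $/kg
  candidate F: E = 206.7 GPa, ρ = 7890 kg/m³, cost = 0.7500 $/kg
  candidate S: E = 208.9 GPa, ρ = 7897 kg/m³, cost = 1.852 $/kg
  candidate F: M = 34.9 MN·m per $
  candidate S: M = 14.3 MN·m per $
  candidate A: M = 1.15 MN·m per $
  candidate G: M = 0.652 MN·m per $
  candidate J: M = 0.224 MN·m per $
  candidate H: M = 0.0364 MN·m per $
The maximum is for candidate F.

candidate F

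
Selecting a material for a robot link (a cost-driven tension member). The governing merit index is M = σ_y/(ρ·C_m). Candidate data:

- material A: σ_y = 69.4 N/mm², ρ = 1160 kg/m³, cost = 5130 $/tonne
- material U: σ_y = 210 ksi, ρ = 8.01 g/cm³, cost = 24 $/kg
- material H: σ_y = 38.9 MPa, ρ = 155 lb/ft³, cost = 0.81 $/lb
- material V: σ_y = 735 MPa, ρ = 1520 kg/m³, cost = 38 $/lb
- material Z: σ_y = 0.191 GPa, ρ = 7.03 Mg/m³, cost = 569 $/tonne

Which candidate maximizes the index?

Normalizing units and computing the index:
  material A: σ_y = 69.40 MPa, ρ = 1160 kg/m³, cost = 5.130 $/kg
  material U: σ_y = 1448 MPa, ρ = 8010 kg/m³, cost = 24.00 $/kg
  material H: σ_y = 38.90 MPa, ρ = 2483 kg/m³, cost = 1.786 $/kg
  material V: σ_y = 735.0 MPa, ρ = 1520 kg/m³, cost = 83.77 $/kg
  material Z: σ_y = 191.0 MPa, ρ = 7030 kg/m³, cost = 0.5690 $/kg
  material Z: M = 47.7 kN·m per $
  material A: M = 11.7 kN·m per $
  material H: M = 8.77 kN·m per $
  material U: M = 7.53 kN·m per $
  material V: M = 5.77 kN·m per $
Highest index: material Z.

material Z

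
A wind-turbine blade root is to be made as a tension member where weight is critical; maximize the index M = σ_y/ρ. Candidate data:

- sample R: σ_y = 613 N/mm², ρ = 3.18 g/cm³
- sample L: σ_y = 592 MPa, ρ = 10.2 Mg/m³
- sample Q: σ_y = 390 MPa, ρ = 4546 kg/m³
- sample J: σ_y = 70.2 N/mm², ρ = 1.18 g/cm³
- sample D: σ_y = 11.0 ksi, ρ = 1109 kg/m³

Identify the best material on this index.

In SI units:
  sample R: σ_y = 613.0 MPa, ρ = 3180 kg/m³
  sample L: σ_y = 592.0 MPa, ρ = 10200 kg/m³
  sample Q: σ_y = 390.0 MPa, ρ = 4546 kg/m³
  sample J: σ_y = 70.20 MPa, ρ = 1180 kg/m³
  sample D: σ_y = 75.84 MPa, ρ = 1109 kg/m³
  sample R: M = 193 kN·m/kg
  sample Q: M = 85.8 kN·m/kg
  sample D: M = 68.4 kN·m/kg
  sample J: M = 59.5 kN·m/kg
  sample L: M = 58.0 kN·m/kg
Highest index: sample R.

sample R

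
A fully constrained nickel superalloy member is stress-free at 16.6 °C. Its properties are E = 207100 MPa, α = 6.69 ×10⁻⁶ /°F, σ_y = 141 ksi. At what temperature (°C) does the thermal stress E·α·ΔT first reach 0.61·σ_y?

254 °C

E = 207100 MPa = 207.1 GPa.
α = 6.69×10⁻⁶/°F × 9/5 = 12.0×10⁻⁶/K.
σ_y = 141 ksi = 972.2 MPa.
E·α·ΔT = 593.0 MPa ⇒ ΔT = 593.0 / (207.1×10³ × 12.0×10⁻⁶) = 237.8 K.
T = 16.6 + 237.8 = 254.4 °C.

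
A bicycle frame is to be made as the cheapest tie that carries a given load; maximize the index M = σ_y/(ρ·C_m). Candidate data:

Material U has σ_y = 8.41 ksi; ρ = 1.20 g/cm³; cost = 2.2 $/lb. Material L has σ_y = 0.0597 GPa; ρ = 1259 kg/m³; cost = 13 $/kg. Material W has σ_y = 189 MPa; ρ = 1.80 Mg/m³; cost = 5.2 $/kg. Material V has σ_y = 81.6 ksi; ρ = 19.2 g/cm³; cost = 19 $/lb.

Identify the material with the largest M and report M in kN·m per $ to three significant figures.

material W, M = 20.2 kN·m per $

After converting to SI:
  material U: σ_y = 57.98 MPa, ρ = 1200 kg/m³, cost = 4.850 $/kg
  material L: σ_y = 59.70 MPa, ρ = 1259 kg/m³, cost = 13.00 $/kg
  material W: σ_y = 189.0 MPa, ρ = 1800 kg/m³, cost = 5.200 $/kg
  material V: σ_y = 562.6 MPa, ρ = 19200 kg/m³, cost = 41.89 $/kg
  material W: M = 20.2 kN·m per $
  material U: M = 9.96 kN·m per $
  material L: M = 3.65 kN·m per $
  material V: M = 0.700 kN·m per $
The maximum is for material W.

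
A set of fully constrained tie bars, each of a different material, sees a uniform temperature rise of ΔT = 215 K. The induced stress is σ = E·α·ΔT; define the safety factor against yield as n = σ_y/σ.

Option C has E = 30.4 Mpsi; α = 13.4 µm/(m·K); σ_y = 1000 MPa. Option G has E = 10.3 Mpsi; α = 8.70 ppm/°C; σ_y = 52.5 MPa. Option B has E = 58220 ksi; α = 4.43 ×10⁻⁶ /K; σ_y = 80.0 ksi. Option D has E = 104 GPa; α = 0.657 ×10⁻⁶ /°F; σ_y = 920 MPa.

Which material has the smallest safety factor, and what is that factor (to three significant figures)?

option G, n = 0.395

Per material, after unit conversion:
  option C: E = 209.6, α = 13.4, σ_y = 1000 → σ = 604 MPa, n = 1.66
  option G: E = 71.02, α = 8.70, σ_y = 52.50 → σ = 133 MPa, n = 0.395
  option B: E = 401.4, α = 4.43, σ_y = 551.6 → σ = 382 MPa, n = 1.44
  option D: E = 104.0, α = 1.18, σ_y = 920.0 → σ = 26.4 MPa, n = 34.8
The minimum is option G at n = 0.395.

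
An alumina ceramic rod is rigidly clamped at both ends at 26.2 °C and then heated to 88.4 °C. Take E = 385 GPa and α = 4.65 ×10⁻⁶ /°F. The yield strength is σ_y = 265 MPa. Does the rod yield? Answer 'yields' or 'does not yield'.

does not yield

α = 4.65×10⁻⁶/°F × 9/5 = 8.37×10⁻⁶/K.
ΔT = 62.20 K. Constrained thermal stress σ = E·α·ΔT = 385.0×10³ MPa × 8.37×10⁻⁶ × 62.20 = 200 MPa (compressive).
Compare to σ_y = 265 MPa: σ < σ_y, so it does not yield.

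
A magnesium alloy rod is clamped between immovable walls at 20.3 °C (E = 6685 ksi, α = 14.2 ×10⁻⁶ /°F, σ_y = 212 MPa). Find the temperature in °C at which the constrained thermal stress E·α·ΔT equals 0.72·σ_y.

150 °C

E = 6685 ksi = 46.09 GPa.
α = 14.2×10⁻⁶/°F × 9/5 = 25.6×10⁻⁶/K.
E·α·ΔT = 152.6 MPa ⇒ ΔT = 152.6 / (46.09×10³ × 25.6×10⁻⁶) = 129.6 K.
T = 20.3 + 129.6 = 149.9 °C.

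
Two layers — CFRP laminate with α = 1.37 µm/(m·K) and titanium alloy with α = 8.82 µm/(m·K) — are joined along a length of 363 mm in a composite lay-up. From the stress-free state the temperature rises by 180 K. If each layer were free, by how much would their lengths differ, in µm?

487 µm

Δα = |1.37 − 8.82|×10⁻⁶/K = 7.45×10⁻⁶/K.
ΔL_mismatch = Δα·L·ΔT = 7.45×10⁻⁶ × 363.0 mm × 180.0 K = 487 µm.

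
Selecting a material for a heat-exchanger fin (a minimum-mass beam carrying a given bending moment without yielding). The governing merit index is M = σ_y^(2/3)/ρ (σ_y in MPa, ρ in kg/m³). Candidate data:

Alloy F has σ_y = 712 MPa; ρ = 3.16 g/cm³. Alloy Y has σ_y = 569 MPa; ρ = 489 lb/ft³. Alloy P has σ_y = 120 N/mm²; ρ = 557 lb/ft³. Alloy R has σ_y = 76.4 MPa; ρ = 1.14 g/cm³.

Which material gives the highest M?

Normalizing units and computing the index:
  alloy F: σ_y = 712.0 MPa, ρ = 3160 kg/m³
  alloy Y: σ_y = 569.0 MPa, ρ = 7833 kg/m³
  alloy P: σ_y = 120.0 MPa, ρ = 8922 kg/m³
  alloy R: σ_y = 76.40 MPa, ρ = 1140 kg/m³
  alloy F: M = 25.2×10⁻³
  alloy R: M = 15.8×10⁻³
  alloy Y: M = 8.77×10⁻³
  alloy P: M = 2.73×10⁻³
Highest index: alloy F.

alloy F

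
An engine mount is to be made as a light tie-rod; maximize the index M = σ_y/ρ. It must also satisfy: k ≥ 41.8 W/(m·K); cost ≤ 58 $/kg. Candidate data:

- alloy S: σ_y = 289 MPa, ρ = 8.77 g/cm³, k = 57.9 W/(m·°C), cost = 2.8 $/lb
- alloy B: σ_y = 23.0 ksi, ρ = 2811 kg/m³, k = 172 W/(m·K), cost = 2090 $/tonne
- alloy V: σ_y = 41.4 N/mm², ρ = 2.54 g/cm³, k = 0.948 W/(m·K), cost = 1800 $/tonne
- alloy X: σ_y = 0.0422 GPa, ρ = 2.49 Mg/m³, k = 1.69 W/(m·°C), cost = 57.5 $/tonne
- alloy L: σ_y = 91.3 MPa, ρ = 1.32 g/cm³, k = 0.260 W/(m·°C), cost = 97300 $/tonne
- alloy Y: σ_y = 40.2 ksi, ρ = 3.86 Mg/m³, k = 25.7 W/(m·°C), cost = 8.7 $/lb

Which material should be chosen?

alloy B

Screen on constraints: k ≥ 41.8 W/(m·K); cost ≤ 58 $/kg. Survivors: alloy S, alloy B.
In SI units:
  alloy S: σ_y = 289.0 MPa, ρ = 8770 kg/m³
  alloy B: σ_y = 158.6 MPa, ρ = 2811 kg/m³
  alloy B: M = 56.4 kN·m/kg
  alloy S: M = 33.0 kN·m/kg
Alloy B has the largest M.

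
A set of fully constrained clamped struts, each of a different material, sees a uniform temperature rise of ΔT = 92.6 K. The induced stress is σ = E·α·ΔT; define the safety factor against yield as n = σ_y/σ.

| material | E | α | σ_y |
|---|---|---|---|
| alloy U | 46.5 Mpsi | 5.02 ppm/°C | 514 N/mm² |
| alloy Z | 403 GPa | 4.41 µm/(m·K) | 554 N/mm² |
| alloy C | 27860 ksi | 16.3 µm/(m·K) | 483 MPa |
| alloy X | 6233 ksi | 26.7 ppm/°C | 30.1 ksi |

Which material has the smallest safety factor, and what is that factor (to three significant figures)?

alloy C, n = 1.67

Per material, after unit conversion:
  alloy U: E = 320.6, α = 5.02, σ_y = 514.0 → σ = 149 MPa, n = 3.45
  alloy Z: E = 403.0, α = 4.41, σ_y = 554.0 → σ = 165 MPa, n = 3.37
  alloy C: E = 192.1, α = 16.3, σ_y = 483.0 → σ = 290 MPa, n = 1.67
  alloy X: E = 42.98, α = 26.7, σ_y = 207.5 → σ = 106 MPa, n = 1.95
Alloy C has the lowest safety factor, n = 1.67.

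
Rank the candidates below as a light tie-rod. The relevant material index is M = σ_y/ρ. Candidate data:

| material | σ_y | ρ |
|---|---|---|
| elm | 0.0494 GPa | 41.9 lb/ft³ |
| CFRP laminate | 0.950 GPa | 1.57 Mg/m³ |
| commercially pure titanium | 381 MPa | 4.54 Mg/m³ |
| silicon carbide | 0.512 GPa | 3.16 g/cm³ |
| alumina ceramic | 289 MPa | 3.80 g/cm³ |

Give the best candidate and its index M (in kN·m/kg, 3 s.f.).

CFRP laminate, M = 605 kN·m/kg

Normalizing units and computing the index:
  elm: σ_y = 49.40 MPa, ρ = 671.2 kg/m³
  CFRP laminate: σ_y = 950.0 MPa, ρ = 1570 kg/m³
  commercially pure titanium: σ_y = 381.0 MPa, ρ = 4540 kg/m³
  silicon carbide: σ_y = 512.0 MPa, ρ = 3160 kg/m³
  alumina ceramic: σ_y = 289.0 MPa, ρ = 3800 kg/m³
  CFRP laminate: M = 605 kN·m/kg
  silicon carbide: M = 162 kN·m/kg
  commercially pure titanium: M = 83.9 kN·m/kg
  alumina ceramic: M = 76.1 kN·m/kg
  elm: M = 73.6 kN·m/kg
CFRP laminate ranks first.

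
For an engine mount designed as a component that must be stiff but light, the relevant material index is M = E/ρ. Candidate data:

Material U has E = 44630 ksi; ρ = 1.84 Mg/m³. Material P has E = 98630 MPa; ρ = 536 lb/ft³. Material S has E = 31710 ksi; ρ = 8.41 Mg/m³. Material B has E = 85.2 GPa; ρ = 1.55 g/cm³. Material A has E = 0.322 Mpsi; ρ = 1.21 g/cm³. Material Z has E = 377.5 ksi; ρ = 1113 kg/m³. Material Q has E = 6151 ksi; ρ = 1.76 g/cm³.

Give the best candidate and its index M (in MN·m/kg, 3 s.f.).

material U, M = 167 MN·m/kg

Putting every candidate on a common basis:
  material U: E = 307.7 GPa, ρ = 1840 kg/m³
  material P: E = 98.63 GPa, ρ = 8586 kg/m³
  material S: E = 218.6 GPa, ρ = 8410 kg/m³
  material B: E = 85.20 GPa, ρ = 1550 kg/m³
  material A: E = 2.220 GPa, ρ = 1210 kg/m³
  material Z: E = 2.603 GPa, ρ = 1113 kg/m³
  material Q: E = 42.41 GPa, ρ = 1760 kg/m³
  material U: M = 167 MN·m/kg
  material B: M = 55.0 MN·m/kg
  material S: M = 26.0 MN·m/kg
  material Q: M = 24.1 MN·m/kg
  material P: M = 11.5 MN·m/kg
  material Z: M = 2.34 MN·m/kg
  material A: M = 1.83 MN·m/kg
Highest index: material U.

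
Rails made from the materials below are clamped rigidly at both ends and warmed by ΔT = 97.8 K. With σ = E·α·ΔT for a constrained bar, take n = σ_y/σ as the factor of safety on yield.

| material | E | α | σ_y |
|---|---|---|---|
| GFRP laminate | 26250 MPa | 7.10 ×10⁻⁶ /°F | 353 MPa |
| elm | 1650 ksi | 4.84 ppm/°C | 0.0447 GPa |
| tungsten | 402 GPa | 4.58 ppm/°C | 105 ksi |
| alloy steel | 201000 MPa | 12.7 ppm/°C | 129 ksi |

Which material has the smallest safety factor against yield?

alloy steel

In consistent units (E in GPa, α in ×10⁻⁶/K, σ_y in MPa):
  GFRP laminate: E = 26.25, α = 12.8, σ_y = 353.0 → σ = 32.8 MPa, n = 10.8
  elm: E = 11.38, α = 4.84, σ_y = 44.70 → σ = 5.39 MPa, n = 8.30
  tungsten: E = 402.0, α = 4.58, σ_y = 723.9 → σ = 180 MPa, n = 4.02
  alloy steel: E = 201.0, α = 12.7, σ_y = 889.4 → σ = 250 MPa, n = 3.56
Alloy steel has the lowest safety factor, n = 3.56.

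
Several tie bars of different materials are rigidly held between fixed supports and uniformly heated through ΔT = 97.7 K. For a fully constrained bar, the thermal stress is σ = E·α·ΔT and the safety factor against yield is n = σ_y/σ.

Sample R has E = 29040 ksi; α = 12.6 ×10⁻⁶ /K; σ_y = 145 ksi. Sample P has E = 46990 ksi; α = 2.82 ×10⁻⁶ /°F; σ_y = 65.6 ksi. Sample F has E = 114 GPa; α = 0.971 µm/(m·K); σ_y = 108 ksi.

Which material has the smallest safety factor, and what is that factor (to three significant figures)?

sample P, n = 2.82

In consistent units (E in GPa, α in ×10⁻⁶/K, σ_y in MPa):
  sample R: E = 200.2, α = 12.6, σ_y = 999.7 → σ = 246 MPa, n = 4.06
  sample P: E = 324.0, α = 5.08, σ_y = 452.3 → σ = 161 MPa, n = 2.82
  sample F: E = 114.0, α = 0.971, σ_y = 744.6 → σ = 10.8 MPa, n = 68.9
Smallest n: sample P with n = 2.82.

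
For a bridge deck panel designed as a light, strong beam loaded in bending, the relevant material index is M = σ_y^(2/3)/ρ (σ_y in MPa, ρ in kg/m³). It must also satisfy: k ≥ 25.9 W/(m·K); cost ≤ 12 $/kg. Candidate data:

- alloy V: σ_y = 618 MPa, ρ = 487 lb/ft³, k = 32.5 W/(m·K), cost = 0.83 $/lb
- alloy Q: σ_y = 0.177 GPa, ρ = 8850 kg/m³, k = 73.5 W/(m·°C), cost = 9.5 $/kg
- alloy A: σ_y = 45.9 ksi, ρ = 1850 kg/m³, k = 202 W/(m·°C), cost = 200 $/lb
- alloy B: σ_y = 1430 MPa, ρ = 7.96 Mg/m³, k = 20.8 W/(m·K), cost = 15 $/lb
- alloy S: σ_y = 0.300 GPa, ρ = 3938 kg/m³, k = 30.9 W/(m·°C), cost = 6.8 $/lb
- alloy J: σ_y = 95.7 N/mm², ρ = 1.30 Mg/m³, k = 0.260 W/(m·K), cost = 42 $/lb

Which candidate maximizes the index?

alloy V

Screen on constraints: k ≥ 25.9 W/(m·K); cost ≤ 12 $/kg. Survivors: alloy V, alloy Q.
In SI units:
  alloy V: σ_y = 618.0 MPa, ρ = 7801 kg/m³
  alloy Q: σ_y = 177.0 MPa, ρ = 8850 kg/m³
  alloy V: M = 9.30×10⁻³
  alloy Q: M = 3.56×10⁻³
Alloy V ranks first.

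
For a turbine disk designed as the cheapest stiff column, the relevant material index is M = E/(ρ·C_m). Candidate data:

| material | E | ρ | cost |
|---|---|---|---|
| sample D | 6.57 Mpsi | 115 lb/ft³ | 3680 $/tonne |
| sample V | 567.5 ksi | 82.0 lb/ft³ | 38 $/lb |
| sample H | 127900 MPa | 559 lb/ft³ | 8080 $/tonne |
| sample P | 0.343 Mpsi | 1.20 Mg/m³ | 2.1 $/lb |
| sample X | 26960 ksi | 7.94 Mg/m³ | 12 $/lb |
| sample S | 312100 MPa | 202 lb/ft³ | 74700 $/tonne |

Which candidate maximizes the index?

sample D

After converting to SI:
  sample D: E = 45.30 GPa, ρ = 1842 kg/m³, cost = 3.680 $/kg
  sample V: E = 3.913 GPa, ρ = 1314 kg/m³, cost = 83.77 $/kg
  sample H: E = 127.9 GPa, ρ = 8954 kg/m³, cost = 8.080 $/kg
  sample P: E = 2.365 GPa, ρ = 1200 kg/m³, cost = 4.630 $/kg
  sample X: E = 185.9 GPa, ρ = 7940 kg/m³, cost = 26.46 $/kg
  sample S: E = 312.1 GPa, ρ = 3236 kg/m³, cost = 74.70 $/kg
  sample D: M = 6.68 MN·m per $
  sample H: M = 1.77 MN·m per $
  sample S: M = 1.29 MN·m per $
  sample X: M = 0.885 MN·m per $
  sample P: M = 0.426 MN·m per $
  sample V: M = 0.0356 MN·m per $
Sample D ranks first.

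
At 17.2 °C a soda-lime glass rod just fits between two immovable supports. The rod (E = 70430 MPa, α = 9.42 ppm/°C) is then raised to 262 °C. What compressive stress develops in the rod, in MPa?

162 MPa

E = 70430 MPa = 70.43 GPa.
ΔT = 244.8 K. Constrained thermal stress σ = E·α·ΔT = 70.43×10³ MPa × 9.42×10⁻⁶ × 244.8 = 162 MPa (compressive).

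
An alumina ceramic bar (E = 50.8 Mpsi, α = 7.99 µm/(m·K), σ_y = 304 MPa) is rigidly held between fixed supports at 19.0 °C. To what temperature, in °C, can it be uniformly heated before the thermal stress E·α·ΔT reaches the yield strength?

E = 50.8 Mpsi = 350.3 GPa.
E·α·ΔT = 304.0 MPa ⇒ ΔT = 304.0 / (350.3×10³ × 7.99×10⁻⁶) = 108.6 K.
T = 19.0 + 108.6 = 127.6 °C.

128 °C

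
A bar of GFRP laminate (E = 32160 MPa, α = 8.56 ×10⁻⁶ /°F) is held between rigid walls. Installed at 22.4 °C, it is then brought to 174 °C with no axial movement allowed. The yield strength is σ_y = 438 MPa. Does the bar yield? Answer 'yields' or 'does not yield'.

does not yield

E = 32160 MPa = 32.16 GPa.
α = 8.56×10⁻⁶/°F × 9/5 = 15.4×10⁻⁶/K.
ΔT = 151.6 K. Constrained thermal stress σ = E·α·ΔT = 32.16×10³ MPa × 15.4×10⁻⁶ × 151.6 = 75.1 MPa (compressive).
Compare to σ_y = 438 MPa: σ < σ_y, so it does not yield.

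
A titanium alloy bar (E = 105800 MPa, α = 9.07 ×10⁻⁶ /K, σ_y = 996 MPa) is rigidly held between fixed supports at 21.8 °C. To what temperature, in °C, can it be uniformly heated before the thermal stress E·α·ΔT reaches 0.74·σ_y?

790 °C

E = 105800 MPa = 105.8 GPa.
E·α·ΔT = 737.0 MPa ⇒ ΔT = 737.0 / (105.8×10³ × 9.07×10⁻⁶) = 768.1 K.
T = 21.8 + 768.1 = 789.9 °C.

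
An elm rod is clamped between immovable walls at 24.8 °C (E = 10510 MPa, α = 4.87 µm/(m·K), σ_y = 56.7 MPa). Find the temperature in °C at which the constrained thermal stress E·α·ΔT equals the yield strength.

1130 °C

E = 10510 MPa = 10.51 GPa.
E·α·ΔT = 56.70 MPa ⇒ ΔT = 56.70 / (10.51×10³ × 4.87×10⁻⁶) = 1108 K.
T = 24.8 + 1108 = 1133 °C.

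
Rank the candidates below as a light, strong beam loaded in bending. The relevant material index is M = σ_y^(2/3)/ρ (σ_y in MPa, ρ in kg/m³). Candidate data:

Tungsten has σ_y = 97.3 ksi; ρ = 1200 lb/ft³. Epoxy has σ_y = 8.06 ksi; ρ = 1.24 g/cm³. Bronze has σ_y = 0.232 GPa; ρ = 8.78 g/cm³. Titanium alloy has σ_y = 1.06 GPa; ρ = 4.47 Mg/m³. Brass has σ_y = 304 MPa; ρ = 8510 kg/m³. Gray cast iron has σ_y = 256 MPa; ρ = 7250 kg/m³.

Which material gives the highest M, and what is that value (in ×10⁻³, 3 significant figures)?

titanium alloy, M = 23.3×10⁻³

Normalizing units and computing the index:
  tungsten: σ_y = 670.9 MPa, ρ = 19220 kg/m³
  epoxy: σ_y = 55.57 MPa, ρ = 1240 kg/m³
  bronze: σ_y = 232.0 MPa, ρ = 8780 kg/m³
  titanium alloy: σ_y = 1060 MPa, ρ = 4470 kg/m³
  brass: σ_y = 304.0 MPa, ρ = 8510 kg/m³
  gray cast iron: σ_y = 256.0 MPa, ρ = 7250 kg/m³
  titanium alloy: M = 23.3×10⁻³
  epoxy: M = 11.7×10⁻³
  gray cast iron: M = 5.56×10⁻³
  brass: M = 5.31×10⁻³
  bronze: M = 4.30×10⁻³
  tungsten: M = 3.99×10⁻³
Titanium alloy has the largest M.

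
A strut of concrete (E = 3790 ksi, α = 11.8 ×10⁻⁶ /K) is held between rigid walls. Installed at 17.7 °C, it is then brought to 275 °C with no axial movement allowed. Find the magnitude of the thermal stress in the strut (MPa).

79.3 MPa

E = 3790 ksi = 26.13 GPa.
ΔT = 257.3 K. Constrained thermal stress σ = E·α·ΔT = 26.13×10³ MPa × 11.8×10⁻⁶ × 257.3 = 79.3 MPa (compressive).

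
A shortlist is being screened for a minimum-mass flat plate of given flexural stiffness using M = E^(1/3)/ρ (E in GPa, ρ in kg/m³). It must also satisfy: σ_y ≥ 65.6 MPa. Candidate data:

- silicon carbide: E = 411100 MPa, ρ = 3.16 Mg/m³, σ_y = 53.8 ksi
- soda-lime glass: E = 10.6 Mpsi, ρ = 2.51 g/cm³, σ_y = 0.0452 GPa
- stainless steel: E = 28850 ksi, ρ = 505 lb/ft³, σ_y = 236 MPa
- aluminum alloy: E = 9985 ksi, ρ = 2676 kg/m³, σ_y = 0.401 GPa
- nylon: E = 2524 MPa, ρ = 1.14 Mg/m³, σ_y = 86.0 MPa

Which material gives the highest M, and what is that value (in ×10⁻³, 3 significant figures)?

silicon carbide, M = 2.35×10⁻³

Screen on constraints: σ_y ≥ 65.6 MPa. Survivors: silicon carbide, stainless steel, aluminum alloy, nylon.
Normalizing units and computing the index:
  silicon carbide: E = 411.1 GPa, ρ = 3160 kg/m³
  stainless steel: E = 198.9 GPa, ρ = 8089 kg/m³
  aluminum alloy: E = 68.84 GPa, ρ = 2676 kg/m³
  nylon: E = 2.524 GPa, ρ = 1140 kg/m³
  silicon carbide: M = 2.35×10⁻³
  aluminum alloy: M = 1.53×10⁻³
  nylon: M = 1.19×10⁻³
  stainless steel: M = 0.722×10⁻³
The maximum is for silicon carbide.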